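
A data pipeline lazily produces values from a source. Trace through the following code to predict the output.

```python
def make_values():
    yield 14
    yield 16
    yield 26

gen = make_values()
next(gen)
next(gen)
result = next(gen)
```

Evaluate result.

Step 1: make_values() creates a generator.
Step 2: next(gen) yields 14 (consumed and discarded).
Step 3: next(gen) yields 16 (consumed and discarded).
Step 4: next(gen) yields 26, assigned to result.
Therefore result = 26.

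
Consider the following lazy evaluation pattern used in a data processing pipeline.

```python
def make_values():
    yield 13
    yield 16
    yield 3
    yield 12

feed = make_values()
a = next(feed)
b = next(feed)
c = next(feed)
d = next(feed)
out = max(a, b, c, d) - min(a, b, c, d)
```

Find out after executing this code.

Step 1: Create generator and consume all values:
  a = next(feed) = 13
  b = next(feed) = 16
  c = next(feed) = 3
  d = next(feed) = 12
Step 2: max = 16, min = 3, out = 16 - 3 = 13.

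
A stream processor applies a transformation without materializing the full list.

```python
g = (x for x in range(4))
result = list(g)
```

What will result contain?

Step 1: Generator expression iterates range(4): [0, 1, 2, 3].
Step 2: list() collects all values.
Therefore result = [0, 1, 2, 3].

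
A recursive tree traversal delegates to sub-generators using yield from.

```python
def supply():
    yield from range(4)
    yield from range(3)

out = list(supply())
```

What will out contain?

Step 1: Trace yields in order:
  yield 0
  yield 1
  yield 2
  yield 3
  yield 0
  yield 1
  yield 2
Therefore out = [0, 1, 2, 3, 0, 1, 2].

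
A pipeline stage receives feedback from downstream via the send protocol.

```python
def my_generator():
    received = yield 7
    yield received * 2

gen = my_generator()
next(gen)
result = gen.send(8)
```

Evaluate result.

Step 1: next(gen) advances to first yield, producing 7.
Step 2: send(8) resumes, received = 8.
Step 3: yield received * 2 = 8 * 2 = 16.
Therefore result = 16.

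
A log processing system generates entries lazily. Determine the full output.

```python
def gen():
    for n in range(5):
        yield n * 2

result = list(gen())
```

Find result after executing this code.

Step 1: For each n in range(5), yield n * 2:
  n=0: yield 0 * 2 = 0
  n=1: yield 1 * 2 = 2
  n=2: yield 2 * 2 = 4
  n=3: yield 3 * 2 = 6
  n=4: yield 4 * 2 = 8
Therefore result = [0, 2, 4, 6, 8].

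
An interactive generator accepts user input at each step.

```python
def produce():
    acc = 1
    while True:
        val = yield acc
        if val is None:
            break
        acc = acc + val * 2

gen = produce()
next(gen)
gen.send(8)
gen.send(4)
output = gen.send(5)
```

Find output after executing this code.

Step 1: next() -> yield acc=1.
Step 2: send(8) -> val=8, acc = 1 + 8*2 = 17, yield 17.
Step 3: send(4) -> val=4, acc = 17 + 4*2 = 25, yield 25.
Step 4: send(5) -> val=5, acc = 25 + 5*2 = 35, yield 35.
Therefore output = 35.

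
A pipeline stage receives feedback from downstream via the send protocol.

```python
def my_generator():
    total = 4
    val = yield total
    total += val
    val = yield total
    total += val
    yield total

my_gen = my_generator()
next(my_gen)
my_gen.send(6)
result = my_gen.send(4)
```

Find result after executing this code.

Step 1: next() -> yield total=4.
Step 2: send(6) -> val=6, total = 4+6 = 10, yield 10.
Step 3: send(4) -> val=4, total = 10+4 = 14, yield 14.
Therefore result = 14.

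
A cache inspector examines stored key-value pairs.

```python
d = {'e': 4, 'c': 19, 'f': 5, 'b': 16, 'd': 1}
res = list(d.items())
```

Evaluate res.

Step 1: d.items() returns (key, value) pairs in insertion order.
Therefore res = [('e', 4), ('c', 19), ('f', 5), ('b', 16), ('d', 1)].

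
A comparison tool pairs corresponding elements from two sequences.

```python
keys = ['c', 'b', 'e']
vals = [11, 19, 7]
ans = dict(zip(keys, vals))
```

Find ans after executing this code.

Step 1: zip pairs keys with values:
  'c' -> 11
  'b' -> 19
  'e' -> 7
Therefore ans = {'c': 11, 'b': 19, 'e': 7}.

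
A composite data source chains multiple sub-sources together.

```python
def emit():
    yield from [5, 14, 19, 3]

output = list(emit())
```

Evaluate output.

Step 1: yield from delegates to the iterable, yielding each element.
Step 2: Collected values: [5, 14, 19, 3].
Therefore output = [5, 14, 19, 3].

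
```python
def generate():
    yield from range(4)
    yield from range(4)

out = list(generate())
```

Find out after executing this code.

Step 1: Trace yields in order:
  yield 0
  yield 1
  yield 2
  yield 3
  yield 0
  yield 1
  yield 2
  yield 3
Therefore out = [0, 1, 2, 3, 0, 1, 2, 3].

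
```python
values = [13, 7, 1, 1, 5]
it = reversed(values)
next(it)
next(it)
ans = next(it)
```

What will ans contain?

Step 1: reversed([13, 7, 1, 1, 5]) gives iterator: [5, 1, 1, 7, 13].
Step 2: First next() = 5, second next() = 1.
Step 3: Third next() = 1.
Therefore ans = 1.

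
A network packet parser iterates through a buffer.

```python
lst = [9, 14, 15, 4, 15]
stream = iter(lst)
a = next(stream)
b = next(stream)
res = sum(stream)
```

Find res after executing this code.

Step 1: Create iterator over [9, 14, 15, 4, 15].
Step 2: a = next() = 9, b = next() = 14.
Step 3: sum() of remaining [15, 4, 15] = 34.
Therefore res = 34.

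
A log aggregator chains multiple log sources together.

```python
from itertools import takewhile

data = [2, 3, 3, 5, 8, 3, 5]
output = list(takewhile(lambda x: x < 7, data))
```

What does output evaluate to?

Step 1: takewhile stops at first element >= 7:
  2 < 7: take
  3 < 7: take
  3 < 7: take
  5 < 7: take
  8 >= 7: stop
Therefore output = [2, 3, 3, 5].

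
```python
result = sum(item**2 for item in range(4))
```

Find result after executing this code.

Step 1: Compute item**2 for each item in range(4):
  item=0: 0**2 = 0
  item=1: 1**2 = 1
  item=2: 2**2 = 4
  item=3: 3**2 = 9
Step 2: sum = 0 + 1 + 4 + 9 = 14.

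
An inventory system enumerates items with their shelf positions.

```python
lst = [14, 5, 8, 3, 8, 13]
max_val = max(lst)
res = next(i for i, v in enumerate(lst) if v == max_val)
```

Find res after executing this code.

Step 1: max([14, 5, 8, 3, 8, 13]) = 14.
Step 2: Find first index where value == 14:
  Index 0: 14 == 14, found!
Therefore res = 0.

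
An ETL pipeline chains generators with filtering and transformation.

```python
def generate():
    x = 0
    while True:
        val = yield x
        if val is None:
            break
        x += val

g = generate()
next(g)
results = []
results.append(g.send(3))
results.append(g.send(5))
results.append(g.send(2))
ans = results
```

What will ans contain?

Step 1: next(g) -> yield 0.
Step 2: send(3) -> x = 3, yield 3.
Step 3: send(5) -> x = 8, yield 8.
Step 4: send(2) -> x = 10, yield 10.
Therefore ans = [3, 8, 10].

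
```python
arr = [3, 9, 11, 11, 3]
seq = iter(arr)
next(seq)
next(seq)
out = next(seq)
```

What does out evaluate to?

Step 1: Create iterator over [3, 9, 11, 11, 3].
Step 2: next() consumes 3.
Step 3: next() consumes 9.
Step 4: next() returns 11.
Therefore out = 11.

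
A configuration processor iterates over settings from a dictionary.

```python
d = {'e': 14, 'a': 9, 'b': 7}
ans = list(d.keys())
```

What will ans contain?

Step 1: d.keys() returns the dictionary keys in insertion order.
Therefore ans = ['e', 'a', 'b'].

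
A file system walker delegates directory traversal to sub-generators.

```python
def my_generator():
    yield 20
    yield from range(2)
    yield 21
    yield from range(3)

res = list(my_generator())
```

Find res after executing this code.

Step 1: Trace yields in order:
  yield 20
  yield 0
  yield 1
  yield 21
  yield 0
  yield 1
  yield 2
Therefore res = [20, 0, 1, 21, 0, 1, 2].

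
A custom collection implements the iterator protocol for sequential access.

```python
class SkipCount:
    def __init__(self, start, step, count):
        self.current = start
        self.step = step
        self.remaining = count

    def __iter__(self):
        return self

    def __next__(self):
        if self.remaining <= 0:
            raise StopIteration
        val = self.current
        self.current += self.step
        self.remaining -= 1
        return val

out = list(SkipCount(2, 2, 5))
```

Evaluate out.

Step 1: SkipCount starts at 2, increments by 2, for 5 steps:
  Yield 2, then current += 2
  Yield 4, then current += 2
  Yield 6, then current += 2
  Yield 8, then current += 2
  Yield 10, then current += 2
Therefore out = [2, 4, 6, 8, 10].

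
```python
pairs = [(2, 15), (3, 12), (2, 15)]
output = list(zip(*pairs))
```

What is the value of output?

Step 1: zip(*pairs) transposes: unzips [(2, 15), (3, 12), (2, 15)] into separate sequences.
Step 2: First elements: (2, 3, 2), second elements: (15, 12, 15).
Therefore output = [(2, 3, 2), (15, 12, 15)].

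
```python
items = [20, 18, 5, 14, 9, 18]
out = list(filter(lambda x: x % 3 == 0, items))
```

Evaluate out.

Step 1: Filter elements divisible by 3:
  20 % 3 = 2: removed
  18 % 3 = 0: kept
  5 % 3 = 2: removed
  14 % 3 = 2: removed
  9 % 3 = 0: kept
  18 % 3 = 0: kept
Therefore out = [18, 9, 18].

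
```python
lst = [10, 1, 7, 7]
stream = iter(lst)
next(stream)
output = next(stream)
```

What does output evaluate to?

Step 1: Create iterator over [10, 1, 7, 7].
Step 2: next() consumes 10.
Step 3: next() returns 1.
Therefore output = 1.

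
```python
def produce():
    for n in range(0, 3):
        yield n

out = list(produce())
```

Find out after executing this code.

Step 1: The generator yields each value from range(0, 3).
Step 2: list() consumes all yields: [0, 1, 2].
Therefore out = [0, 1, 2].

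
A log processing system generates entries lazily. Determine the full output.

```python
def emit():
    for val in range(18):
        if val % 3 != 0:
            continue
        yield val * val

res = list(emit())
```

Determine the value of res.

Step 1: Only yield val**2 when val is divisible by 3:
  val=0: 0 % 3 == 0, yield 0**2 = 0
  val=3: 3 % 3 == 0, yield 3**2 = 9
  val=6: 6 % 3 == 0, yield 6**2 = 36
  val=9: 9 % 3 == 0, yield 9**2 = 81
  val=12: 12 % 3 == 0, yield 12**2 = 144
  val=15: 15 % 3 == 0, yield 15**2 = 225
Therefore res = [0, 9, 36, 81, 144, 225].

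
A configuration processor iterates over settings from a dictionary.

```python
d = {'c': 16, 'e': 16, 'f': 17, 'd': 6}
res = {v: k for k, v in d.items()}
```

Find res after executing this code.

Step 1: Invert dict (swap keys and values):
  'c': 16 -> 16: 'c'
  'e': 16 -> 16: 'e'
  'f': 17 -> 17: 'f'
  'd': 6 -> 6: 'd'
Therefore res = {16: 'e', 17: 'f', 6: 'd'}.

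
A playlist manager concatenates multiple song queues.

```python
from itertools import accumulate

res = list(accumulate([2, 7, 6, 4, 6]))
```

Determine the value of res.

Step 1: accumulate computes running sums:
  + 2 = 2
  + 7 = 9
  + 6 = 15
  + 4 = 19
  + 6 = 25
Therefore res = [2, 9, 15, 19, 25].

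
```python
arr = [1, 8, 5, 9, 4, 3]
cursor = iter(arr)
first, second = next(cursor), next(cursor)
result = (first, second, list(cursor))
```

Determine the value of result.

Step 1: Create iterator over [1, 8, 5, 9, 4, 3].
Step 2: first = 1, second = 8.
Step 3: Remaining elements: [5, 9, 4, 3].
Therefore result = (1, 8, [5, 9, 4, 3]).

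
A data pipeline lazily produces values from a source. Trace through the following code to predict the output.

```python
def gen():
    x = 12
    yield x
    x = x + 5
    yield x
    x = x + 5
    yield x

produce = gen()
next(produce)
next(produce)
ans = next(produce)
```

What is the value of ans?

Step 1: Trace through generator execution:
  Yield 1: x starts at 12, yield 12
  Yield 2: x = 12 + 5 = 17, yield 17
  Yield 3: x = 17 + 5 = 22, yield 22
Step 2: First next() gets 12, second next() gets the second value, third next() yields 22.
Therefore ans = 22.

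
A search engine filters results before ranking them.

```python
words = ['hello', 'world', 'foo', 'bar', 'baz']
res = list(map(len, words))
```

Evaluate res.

Step 1: Map len() to each word:
  'hello' -> 5
  'world' -> 5
  'foo' -> 3
  'bar' -> 3
  'baz' -> 3
Therefore res = [5, 5, 3, 3, 3].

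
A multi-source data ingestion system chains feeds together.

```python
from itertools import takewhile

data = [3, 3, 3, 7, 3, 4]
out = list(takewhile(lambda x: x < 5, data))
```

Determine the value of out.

Step 1: takewhile stops at first element >= 5:
  3 < 5: take
  3 < 5: take
  3 < 5: take
  7 >= 5: stop
Therefore out = [3, 3, 3].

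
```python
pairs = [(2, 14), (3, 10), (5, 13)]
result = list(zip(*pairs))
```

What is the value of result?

Step 1: zip(*pairs) transposes: unzips [(2, 14), (3, 10), (5, 13)] into separate sequences.
Step 2: First elements: (2, 3, 5), second elements: (14, 10, 13).
Therefore result = [(2, 3, 5), (14, 10, 13)].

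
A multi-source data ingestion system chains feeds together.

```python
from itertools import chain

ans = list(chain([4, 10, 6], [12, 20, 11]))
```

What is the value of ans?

Step 1: chain() concatenates iterables: [4, 10, 6] + [12, 20, 11].
Therefore ans = [4, 10, 6, 12, 20, 11].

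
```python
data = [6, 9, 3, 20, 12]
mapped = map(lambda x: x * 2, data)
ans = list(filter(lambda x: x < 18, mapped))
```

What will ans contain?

Step 1: Map x * 2:
  6 -> 12
  9 -> 18
  3 -> 6
  20 -> 40
  12 -> 24
Step 2: Filter for < 18:
  12: kept
  18: removed
  6: kept
  40: removed
  24: removed
Therefore ans = [12, 6].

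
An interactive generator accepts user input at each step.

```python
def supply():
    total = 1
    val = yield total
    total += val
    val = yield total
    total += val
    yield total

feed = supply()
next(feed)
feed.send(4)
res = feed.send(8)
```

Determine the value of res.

Step 1: next() -> yield total=1.
Step 2: send(4) -> val=4, total = 1+4 = 5, yield 5.
Step 3: send(8) -> val=8, total = 5+8 = 13, yield 13.
Therefore res = 13.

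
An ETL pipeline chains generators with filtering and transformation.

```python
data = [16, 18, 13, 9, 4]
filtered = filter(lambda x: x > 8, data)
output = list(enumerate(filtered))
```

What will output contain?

Step 1: Filter [16, 18, 13, 9, 4] for > 8: [16, 18, 13, 9].
Step 2: enumerate re-indexes from 0: [(0, 16), (1, 18), (2, 13), (3, 9)].
Therefore output = [(0, 16), (1, 18), (2, 13), (3, 9)].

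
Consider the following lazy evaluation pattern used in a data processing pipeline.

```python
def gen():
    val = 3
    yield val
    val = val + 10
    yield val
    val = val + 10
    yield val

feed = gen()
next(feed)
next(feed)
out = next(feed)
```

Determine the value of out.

Step 1: Trace through generator execution:
  Yield 1: val starts at 3, yield 3
  Yield 2: val = 3 + 10 = 13, yield 13
  Yield 3: val = 13 + 10 = 23, yield 23
Step 2: First next() gets 3, second next() gets the second value, third next() yields 23.
Therefore out = 23.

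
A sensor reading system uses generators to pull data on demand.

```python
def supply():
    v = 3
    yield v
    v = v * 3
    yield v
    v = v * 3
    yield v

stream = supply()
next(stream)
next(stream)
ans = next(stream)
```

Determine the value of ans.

Step 1: Trace through generator execution:
  Yield 1: v starts at 3, yield 3
  Yield 2: v = 3 * 3 = 9, yield 9
  Yield 3: v = 9 * 3 = 27, yield 27
Step 2: First next() gets 3, second next() gets the second value, third next() yields 27.
Therefore ans = 27.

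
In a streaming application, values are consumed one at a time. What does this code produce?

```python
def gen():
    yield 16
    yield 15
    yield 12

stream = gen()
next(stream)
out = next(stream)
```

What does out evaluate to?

Step 1: gen() creates a generator.
Step 2: next(stream) yields 16 (consumed and discarded).
Step 3: next(stream) yields 15, assigned to out.
Therefore out = 15.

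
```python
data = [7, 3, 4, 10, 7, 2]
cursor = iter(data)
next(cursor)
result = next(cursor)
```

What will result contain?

Step 1: Create iterator over [7, 3, 4, 10, 7, 2].
Step 2: next() consumes 7.
Step 3: next() returns 3.
Therefore result = 3.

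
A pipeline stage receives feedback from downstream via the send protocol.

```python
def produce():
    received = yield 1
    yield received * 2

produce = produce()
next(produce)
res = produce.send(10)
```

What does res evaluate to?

Step 1: next(produce) advances to first yield, producing 1.
Step 2: send(10) resumes, received = 10.
Step 3: yield received * 2 = 10 * 2 = 20.
Therefore res = 20.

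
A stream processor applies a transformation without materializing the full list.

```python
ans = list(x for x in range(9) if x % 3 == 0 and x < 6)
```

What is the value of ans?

Step 1: Filter range(9) where x % 3 == 0 and x < 6:
  x=0: both conditions met, included
  x=1: excluded (1 % 3 != 0)
  x=2: excluded (2 % 3 != 0)
  x=3: both conditions met, included
  x=4: excluded (4 % 3 != 0)
  x=5: excluded (5 % 3 != 0)
  x=6: excluded (6 >= 6)
  x=7: excluded (7 % 3 != 0, 7 >= 6)
  x=8: excluded (8 % 3 != 0, 8 >= 6)
Therefore ans = [0, 3].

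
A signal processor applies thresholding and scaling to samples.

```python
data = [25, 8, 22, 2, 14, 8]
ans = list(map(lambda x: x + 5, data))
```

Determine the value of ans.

Step 1: Apply lambda x: x + 5 to each element:
  25 -> 30
  8 -> 13
  22 -> 27
  2 -> 7
  14 -> 19
  8 -> 13
Therefore ans = [30, 13, 27, 7, 19, 13].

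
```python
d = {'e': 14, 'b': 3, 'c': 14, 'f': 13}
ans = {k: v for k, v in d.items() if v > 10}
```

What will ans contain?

Step 1: Filter items where value > 10:
  'e': 14 > 10: kept
  'b': 3 <= 10: removed
  'c': 14 > 10: kept
  'f': 13 > 10: kept
Therefore ans = {'e': 14, 'c': 14, 'f': 13}.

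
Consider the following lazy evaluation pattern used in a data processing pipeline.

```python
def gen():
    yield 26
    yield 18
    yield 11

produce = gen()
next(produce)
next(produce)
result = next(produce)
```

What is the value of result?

Step 1: gen() creates a generator.
Step 2: next(produce) yields 26 (consumed and discarded).
Step 3: next(produce) yields 18 (consumed and discarded).
Step 4: next(produce) yields 11, assigned to result.
Therefore result = 11.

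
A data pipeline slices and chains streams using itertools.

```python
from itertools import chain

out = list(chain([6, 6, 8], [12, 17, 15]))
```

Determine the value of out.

Step 1: chain() concatenates iterables: [6, 6, 8] + [12, 17, 15].
Therefore out = [6, 6, 8, 12, 17, 15].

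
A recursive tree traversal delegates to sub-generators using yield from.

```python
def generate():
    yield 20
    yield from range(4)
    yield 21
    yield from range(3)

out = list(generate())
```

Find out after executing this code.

Step 1: Trace yields in order:
  yield 20
  yield 0
  yield 1
  yield 2
  yield 3
  yield 21
  yield 0
  yield 1
  yield 2
Therefore out = [20, 0, 1, 2, 3, 21, 0, 1, 2].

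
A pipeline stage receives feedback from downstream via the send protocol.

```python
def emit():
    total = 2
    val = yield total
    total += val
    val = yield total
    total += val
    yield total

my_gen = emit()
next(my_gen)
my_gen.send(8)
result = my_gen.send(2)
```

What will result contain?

Step 1: next() -> yield total=2.
Step 2: send(8) -> val=8, total = 2+8 = 10, yield 10.
Step 3: send(2) -> val=2, total = 10+2 = 12, yield 12.
Therefore result = 12.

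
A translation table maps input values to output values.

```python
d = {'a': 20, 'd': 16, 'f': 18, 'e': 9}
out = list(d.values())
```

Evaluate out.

Step 1: d.values() returns the dictionary values in insertion order.
Therefore out = [20, 16, 18, 9].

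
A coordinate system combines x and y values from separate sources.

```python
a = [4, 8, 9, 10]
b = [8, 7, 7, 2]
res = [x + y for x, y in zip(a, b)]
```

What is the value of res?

Step 1: Add corresponding elements:
  4 + 8 = 12
  8 + 7 = 15
  9 + 7 = 16
  10 + 2 = 12
Therefore res = [12, 15, 16, 12].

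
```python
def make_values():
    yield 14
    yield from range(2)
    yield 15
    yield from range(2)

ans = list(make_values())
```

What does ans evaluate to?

Step 1: Trace yields in order:
  yield 14
  yield 0
  yield 1
  yield 15
  yield 0
  yield 1
Therefore ans = [14, 0, 1, 15, 0, 1].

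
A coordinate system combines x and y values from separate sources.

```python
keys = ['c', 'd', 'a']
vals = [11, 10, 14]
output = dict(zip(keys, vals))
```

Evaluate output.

Step 1: zip pairs keys with values:
  'c' -> 11
  'd' -> 10
  'a' -> 14
Therefore output = {'c': 11, 'd': 10, 'a': 14}.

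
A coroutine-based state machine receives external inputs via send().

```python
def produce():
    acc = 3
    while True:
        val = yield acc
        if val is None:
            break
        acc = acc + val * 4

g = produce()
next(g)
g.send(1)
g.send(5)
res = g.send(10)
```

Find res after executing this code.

Step 1: next() -> yield acc=3.
Step 2: send(1) -> val=1, acc = 3 + 1*4 = 7, yield 7.
Step 3: send(5) -> val=5, acc = 7 + 5*4 = 27, yield 27.
Step 4: send(10) -> val=10, acc = 27 + 10*4 = 67, yield 67.
Therefore res = 67.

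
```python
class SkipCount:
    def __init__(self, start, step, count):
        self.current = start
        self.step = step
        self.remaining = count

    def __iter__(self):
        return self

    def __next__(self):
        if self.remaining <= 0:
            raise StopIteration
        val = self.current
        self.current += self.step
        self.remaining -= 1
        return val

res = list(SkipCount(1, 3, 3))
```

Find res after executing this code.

Step 1: SkipCount starts at 1, increments by 3, for 3 steps:
  Yield 1, then current += 3
  Yield 4, then current += 3
  Yield 7, then current += 3
Therefore res = [1, 4, 7].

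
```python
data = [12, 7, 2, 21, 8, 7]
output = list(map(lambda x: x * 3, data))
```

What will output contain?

Step 1: Apply lambda x: x * 3 to each element:
  12 -> 36
  7 -> 21
  2 -> 6
  21 -> 63
  8 -> 24
  7 -> 21
Therefore output = [36, 21, 6, 63, 24, 21].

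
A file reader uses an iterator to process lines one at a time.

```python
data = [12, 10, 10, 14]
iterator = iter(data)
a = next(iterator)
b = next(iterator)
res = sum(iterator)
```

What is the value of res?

Step 1: Create iterator over [12, 10, 10, 14].
Step 2: a = next() = 12, b = next() = 10.
Step 3: sum() of remaining [10, 14] = 24.
Therefore res = 24.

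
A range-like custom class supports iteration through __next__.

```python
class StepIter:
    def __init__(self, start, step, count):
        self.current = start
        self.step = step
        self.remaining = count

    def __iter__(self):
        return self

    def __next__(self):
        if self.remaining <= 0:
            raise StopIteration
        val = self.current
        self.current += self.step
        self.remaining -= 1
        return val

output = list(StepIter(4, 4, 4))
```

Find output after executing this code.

Step 1: StepIter starts at 4, increments by 4, for 4 steps:
  Yield 4, then current += 4
  Yield 8, then current += 4
  Yield 12, then current += 4
  Yield 16, then current += 4
Therefore output = [4, 8, 12, 16].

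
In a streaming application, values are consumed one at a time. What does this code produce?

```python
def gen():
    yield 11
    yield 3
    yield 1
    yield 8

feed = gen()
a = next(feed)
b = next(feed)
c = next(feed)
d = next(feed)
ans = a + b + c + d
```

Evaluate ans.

Step 1: Create generator and consume all values:
  a = next(feed) = 11
  b = next(feed) = 3
  c = next(feed) = 1
  d = next(feed) = 8
Step 2: ans = 11 + 3 + 1 + 8 = 23.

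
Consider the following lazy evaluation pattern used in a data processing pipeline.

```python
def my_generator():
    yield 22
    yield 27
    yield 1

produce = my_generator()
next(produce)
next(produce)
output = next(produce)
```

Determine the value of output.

Step 1: my_generator() creates a generator.
Step 2: next(produce) yields 22 (consumed and discarded).
Step 3: next(produce) yields 27 (consumed and discarded).
Step 4: next(produce) yields 1, assigned to output.
Therefore output = 1.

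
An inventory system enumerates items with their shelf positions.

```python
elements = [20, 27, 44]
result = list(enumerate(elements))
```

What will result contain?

Step 1: enumerate pairs each element with its index:
  (0, 20)
  (1, 27)
  (2, 44)
Therefore result = [(0, 20), (1, 27), (2, 44)].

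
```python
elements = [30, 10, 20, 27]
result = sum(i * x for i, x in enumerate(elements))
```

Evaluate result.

Step 1: Compute i * x for each (i, x) in enumerate([30, 10, 20, 27]):
  i=0, x=30: 0*30 = 0
  i=1, x=10: 1*10 = 10
  i=2, x=20: 2*20 = 40
  i=3, x=27: 3*27 = 81
Step 2: sum = 0 + 10 + 40 + 81 = 131.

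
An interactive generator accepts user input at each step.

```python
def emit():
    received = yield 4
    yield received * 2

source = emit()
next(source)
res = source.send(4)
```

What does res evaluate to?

Step 1: next(source) advances to first yield, producing 4.
Step 2: send(4) resumes, received = 4.
Step 3: yield received * 2 = 4 * 2 = 8.
Therefore res = 8.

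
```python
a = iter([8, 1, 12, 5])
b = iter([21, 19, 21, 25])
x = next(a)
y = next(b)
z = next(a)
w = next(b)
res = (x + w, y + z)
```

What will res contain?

Step 1: a iterates [8, 1, 12, 5], b iterates [21, 19, 21, 25].
Step 2: x = next(a) = 8, y = next(b) = 21.
Step 3: z = next(a) = 1, w = next(b) = 19.
Step 4: res = (8 + 19, 21 + 1) = (27, 22).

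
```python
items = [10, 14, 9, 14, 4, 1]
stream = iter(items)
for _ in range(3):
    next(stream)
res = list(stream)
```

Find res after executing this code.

Step 1: Create iterator over [10, 14, 9, 14, 4, 1].
Step 2: Advance 3 positions (consuming [10, 14, 9]).
Step 3: list() collects remaining elements: [14, 4, 1].
Therefore res = [14, 4, 1].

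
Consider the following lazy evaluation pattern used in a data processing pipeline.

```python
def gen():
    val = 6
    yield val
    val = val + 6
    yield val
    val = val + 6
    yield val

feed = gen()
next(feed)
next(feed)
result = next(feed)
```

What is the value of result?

Step 1: Trace through generator execution:
  Yield 1: val starts at 6, yield 6
  Yield 2: val = 6 + 6 = 12, yield 12
  Yield 3: val = 12 + 6 = 18, yield 18
Step 2: First next() gets 6, second next() gets the second value, third next() yields 18.
Therefore result = 18.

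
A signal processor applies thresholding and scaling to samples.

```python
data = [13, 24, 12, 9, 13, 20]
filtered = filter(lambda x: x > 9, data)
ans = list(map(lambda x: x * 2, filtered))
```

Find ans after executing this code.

Step 1: Filter data for elements > 9:
  13: kept
  24: kept
  12: kept
  9: removed
  13: kept
  20: kept
Step 2: Map x * 2 on filtered [13, 24, 12, 13, 20]:
  13 -> 26
  24 -> 48
  12 -> 24
  13 -> 26
  20 -> 40
Therefore ans = [26, 48, 24, 26, 40].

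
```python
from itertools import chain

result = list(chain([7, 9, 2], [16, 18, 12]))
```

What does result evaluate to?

Step 1: chain() concatenates iterables: [7, 9, 2] + [16, 18, 12].
Therefore result = [7, 9, 2, 16, 18, 12].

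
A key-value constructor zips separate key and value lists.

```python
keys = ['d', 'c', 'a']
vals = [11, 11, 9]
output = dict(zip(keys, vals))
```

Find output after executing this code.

Step 1: zip pairs keys with values:
  'd' -> 11
  'c' -> 11
  'a' -> 9
Therefore output = {'d': 11, 'c': 11, 'a': 9}.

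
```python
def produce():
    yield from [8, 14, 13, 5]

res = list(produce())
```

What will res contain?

Step 1: yield from delegates to the iterable, yielding each element.
Step 2: Collected values: [8, 14, 13, 5].
Therefore res = [8, 14, 13, 5].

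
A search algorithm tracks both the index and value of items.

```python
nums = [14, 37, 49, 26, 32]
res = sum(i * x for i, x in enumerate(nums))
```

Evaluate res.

Step 1: Compute i * x for each (i, x) in enumerate([14, 37, 49, 26, 32]):
  i=0, x=14: 0*14 = 0
  i=1, x=37: 1*37 = 37
  i=2, x=49: 2*49 = 98
  i=3, x=26: 3*26 = 78
  i=4, x=32: 4*32 = 128
Step 2: sum = 0 + 37 + 98 + 78 + 128 = 341.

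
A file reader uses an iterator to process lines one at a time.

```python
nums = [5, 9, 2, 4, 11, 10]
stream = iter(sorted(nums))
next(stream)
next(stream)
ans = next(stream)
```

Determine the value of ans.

Step 1: sorted([5, 9, 2, 4, 11, 10]) = [2, 4, 5, 9, 10, 11].
Step 2: Create iterator and skip 2 elements.
Step 3: next() returns 5.
Therefore ans = 5.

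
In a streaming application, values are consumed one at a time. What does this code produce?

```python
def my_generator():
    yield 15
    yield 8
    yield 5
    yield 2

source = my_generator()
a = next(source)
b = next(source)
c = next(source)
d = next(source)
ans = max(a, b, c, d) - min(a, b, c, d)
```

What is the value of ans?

Step 1: Create generator and consume all values:
  a = next(source) = 15
  b = next(source) = 8
  c = next(source) = 5
  d = next(source) = 2
Step 2: max = 15, min = 2, ans = 15 - 2 = 13.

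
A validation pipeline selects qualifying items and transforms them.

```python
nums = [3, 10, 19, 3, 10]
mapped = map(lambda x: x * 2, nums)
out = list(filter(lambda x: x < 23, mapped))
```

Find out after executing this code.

Step 1: Map x * 2:
  3 -> 6
  10 -> 20
  19 -> 38
  3 -> 6
  10 -> 20
Step 2: Filter for < 23:
  6: kept
  20: kept
  38: removed
  6: kept
  20: kept
Therefore out = [6, 20, 6, 20].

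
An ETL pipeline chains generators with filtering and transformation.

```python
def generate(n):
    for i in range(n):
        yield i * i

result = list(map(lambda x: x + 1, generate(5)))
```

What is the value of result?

Step 1: generate(5) yields squares: [0, 1, 4, 9, 16].
Step 2: map adds 1 to each: [1, 2, 5, 10, 17].
Therefore result = [1, 2, 5, 10, 17].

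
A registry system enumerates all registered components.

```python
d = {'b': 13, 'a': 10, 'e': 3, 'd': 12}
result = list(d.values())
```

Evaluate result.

Step 1: d.values() returns the dictionary values in insertion order.
Therefore result = [13, 10, 3, 12].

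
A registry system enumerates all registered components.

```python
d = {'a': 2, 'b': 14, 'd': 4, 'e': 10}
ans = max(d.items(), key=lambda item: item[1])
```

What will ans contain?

Step 1: Find item with maximum value:
  ('a', 2)
  ('b', 14)
  ('d', 4)
  ('e', 10)
Step 2: Maximum value is 14 at key 'b'.
Therefore ans = ('b', 14).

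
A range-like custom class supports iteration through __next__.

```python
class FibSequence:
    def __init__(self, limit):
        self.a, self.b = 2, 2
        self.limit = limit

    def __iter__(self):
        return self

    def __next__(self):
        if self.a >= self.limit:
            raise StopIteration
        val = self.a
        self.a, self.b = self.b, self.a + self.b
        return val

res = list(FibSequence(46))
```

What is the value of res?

Step 1: Fibonacci-like sequence (a=2, b=2) until >= 46:
  Yield 2, then a,b = 2,4
  Yield 2, then a,b = 4,6
  Yield 4, then a,b = 6,10
  Yield 6, then a,b = 10,16
  Yield 10, then a,b = 16,26
  Yield 16, then a,b = 26,42
  Yield 26, then a,b = 42,68
  Yield 42, then a,b = 68,110
Step 2: 68 >= 46, stop.
Therefore res = [2, 2, 4, 6, 10, 16, 26, 42].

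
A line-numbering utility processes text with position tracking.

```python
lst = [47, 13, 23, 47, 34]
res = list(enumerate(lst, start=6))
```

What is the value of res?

Step 1: enumerate with start=6:
  (6, 47)
  (7, 13)
  (8, 23)
  (9, 47)
  (10, 34)
Therefore res = [(6, 47), (7, 13), (8, 23), (9, 47), (10, 34)].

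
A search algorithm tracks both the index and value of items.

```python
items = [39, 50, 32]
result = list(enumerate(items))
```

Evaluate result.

Step 1: enumerate pairs each element with its index:
  (0, 39)
  (1, 50)
  (2, 32)
Therefore result = [(0, 39), (1, 50), (2, 32)].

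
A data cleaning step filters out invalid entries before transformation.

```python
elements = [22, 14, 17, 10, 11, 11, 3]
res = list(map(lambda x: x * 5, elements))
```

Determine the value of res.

Step 1: Apply lambda x: x * 5 to each element:
  22 -> 110
  14 -> 70
  17 -> 85
  10 -> 50
  11 -> 55
  11 -> 55
  3 -> 15
Therefore res = [110, 70, 85, 50, 55, 55, 15].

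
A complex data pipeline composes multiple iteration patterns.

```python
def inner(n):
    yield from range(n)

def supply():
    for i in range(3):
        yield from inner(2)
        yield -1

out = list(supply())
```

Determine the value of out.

Step 1: For each i in range(3):
  i=0: yield from inner(2) -> [0, 1], then yield -1
  i=1: yield from inner(2) -> [0, 1], then yield -1
  i=2: yield from inner(2) -> [0, 1], then yield -1
Therefore out = [0, 1, -1, 0, 1, -1, 0, 1, -1].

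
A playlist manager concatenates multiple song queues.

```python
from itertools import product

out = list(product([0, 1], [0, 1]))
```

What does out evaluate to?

Step 1: product([0, 1], [0, 1]) gives all pairs:
  (0, 0)
  (0, 1)
  (1, 0)
  (1, 1)
Therefore out = [(0, 0), (0, 1), (1, 0), (1, 1)].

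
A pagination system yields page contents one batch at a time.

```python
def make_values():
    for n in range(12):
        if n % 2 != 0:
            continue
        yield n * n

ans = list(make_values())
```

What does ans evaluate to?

Step 1: Only yield n**2 when n is divisible by 2:
  n=0: 0 % 2 == 0, yield 0**2 = 0
  n=2: 2 % 2 == 0, yield 2**2 = 4
  n=4: 4 % 2 == 0, yield 4**2 = 16
  n=6: 6 % 2 == 0, yield 6**2 = 36
  n=8: 8 % 2 == 0, yield 8**2 = 64
  n=10: 10 % 2 == 0, yield 10**2 = 100
Therefore ans = [0, 4, 16, 36, 64, 100].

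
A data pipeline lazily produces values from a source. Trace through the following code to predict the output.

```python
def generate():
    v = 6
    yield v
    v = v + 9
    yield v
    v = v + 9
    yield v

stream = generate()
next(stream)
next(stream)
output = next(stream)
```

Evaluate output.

Step 1: Trace through generator execution:
  Yield 1: v starts at 6, yield 6
  Yield 2: v = 6 + 9 = 15, yield 15
  Yield 3: v = 15 + 9 = 24, yield 24
Step 2: First next() gets 6, second next() gets the second value, third next() yields 24.
Therefore output = 24.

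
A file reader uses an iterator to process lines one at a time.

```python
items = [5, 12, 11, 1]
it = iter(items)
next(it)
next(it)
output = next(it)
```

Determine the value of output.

Step 1: Create iterator over [5, 12, 11, 1].
Step 2: next() consumes 5.
Step 3: next() consumes 12.
Step 4: next() returns 11.
Therefore output = 11.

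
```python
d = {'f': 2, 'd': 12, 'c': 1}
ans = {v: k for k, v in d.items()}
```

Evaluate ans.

Step 1: Invert dict (swap keys and values):
  'f': 2 -> 2: 'f'
  'd': 12 -> 12: 'd'
  'c': 1 -> 1: 'c'
Therefore ans = {2: 'f', 12: 'd', 1: 'c'}.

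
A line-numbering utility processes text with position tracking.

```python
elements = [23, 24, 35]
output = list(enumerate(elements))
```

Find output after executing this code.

Step 1: enumerate pairs each element with its index:
  (0, 23)
  (1, 24)
  (2, 35)
Therefore output = [(0, 23), (1, 24), (2, 35)].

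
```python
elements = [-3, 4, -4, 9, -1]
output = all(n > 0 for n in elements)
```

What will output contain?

Step 1: Check n > 0 for each element in [-3, 4, -4, 9, -1]:
  -3 > 0: False
  4 > 0: True
  -4 > 0: False
  9 > 0: True
  -1 > 0: False
Step 2: all() returns False.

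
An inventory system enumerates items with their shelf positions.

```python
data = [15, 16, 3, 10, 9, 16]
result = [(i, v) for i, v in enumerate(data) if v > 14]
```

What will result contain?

Step 1: Filter enumerate([15, 16, 3, 10, 9, 16]) keeping v > 14:
  (0, 15): 15 > 14, included
  (1, 16): 16 > 14, included
  (2, 3): 3 <= 14, excluded
  (3, 10): 10 <= 14, excluded
  (4, 9): 9 <= 14, excluded
  (5, 16): 16 > 14, included
Therefore result = [(0, 15), (1, 16), (5, 16)].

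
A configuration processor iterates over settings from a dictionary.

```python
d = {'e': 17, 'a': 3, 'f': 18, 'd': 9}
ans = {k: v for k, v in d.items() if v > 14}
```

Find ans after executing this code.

Step 1: Filter items where value > 14:
  'e': 17 > 14: kept
  'a': 3 <= 14: removed
  'f': 18 > 14: kept
  'd': 9 <= 14: removed
Therefore ans = {'e': 17, 'f': 18}.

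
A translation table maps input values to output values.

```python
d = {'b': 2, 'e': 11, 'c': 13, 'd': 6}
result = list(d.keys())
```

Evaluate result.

Step 1: d.keys() returns the dictionary keys in insertion order.
Therefore result = ['b', 'e', 'c', 'd'].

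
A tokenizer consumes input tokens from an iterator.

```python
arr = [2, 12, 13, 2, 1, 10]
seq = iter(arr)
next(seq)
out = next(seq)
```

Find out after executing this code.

Step 1: Create iterator over [2, 12, 13, 2, 1, 10].
Step 2: next() consumes 2.
Step 3: next() returns 12.
Therefore out = 12.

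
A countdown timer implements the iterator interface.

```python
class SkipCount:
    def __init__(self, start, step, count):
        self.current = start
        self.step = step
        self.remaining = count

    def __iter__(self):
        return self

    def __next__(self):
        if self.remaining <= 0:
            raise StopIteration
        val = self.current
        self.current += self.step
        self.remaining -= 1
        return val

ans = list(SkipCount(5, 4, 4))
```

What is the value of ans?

Step 1: SkipCount starts at 5, increments by 4, for 4 steps:
  Yield 5, then current += 4
  Yield 9, then current += 4
  Yield 13, then current += 4
  Yield 17, then current += 4
Therefore ans = [5, 9, 13, 17].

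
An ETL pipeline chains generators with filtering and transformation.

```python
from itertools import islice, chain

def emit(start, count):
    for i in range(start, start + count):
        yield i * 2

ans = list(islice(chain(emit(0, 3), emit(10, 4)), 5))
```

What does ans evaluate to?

Step 1: emit(0, 3) yields [0, 2, 4].
Step 2: emit(10, 4) yields [20, 22, 24, 26].
Step 3: chain concatenates: [0, 2, 4, 20, 22, 24, 26].
Step 4: islice takes first 5: [0, 2, 4, 20, 22].
Therefore ans = [0, 2, 4, 20, 22].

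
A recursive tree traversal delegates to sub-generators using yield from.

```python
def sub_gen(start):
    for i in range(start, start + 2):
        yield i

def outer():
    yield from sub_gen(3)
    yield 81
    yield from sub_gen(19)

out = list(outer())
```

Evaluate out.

Step 1: outer() delegates to sub_gen(3):
  yield 3
  yield 4
Step 2: yield 81
Step 3: Delegates to sub_gen(19):
  yield 19
  yield 20
Therefore out = [3, 4, 81, 19, 20].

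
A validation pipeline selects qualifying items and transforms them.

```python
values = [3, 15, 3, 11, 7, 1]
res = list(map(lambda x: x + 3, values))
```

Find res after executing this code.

Step 1: Apply lambda x: x + 3 to each element:
  3 -> 6
  15 -> 18
  3 -> 6
  11 -> 14
  7 -> 10
  1 -> 4
Therefore res = [6, 18, 6, 14, 10, 4].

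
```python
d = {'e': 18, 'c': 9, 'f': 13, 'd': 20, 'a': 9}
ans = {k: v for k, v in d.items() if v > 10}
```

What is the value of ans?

Step 1: Filter items where value > 10:
  'e': 18 > 10: kept
  'c': 9 <= 10: removed
  'f': 13 > 10: kept
  'd': 20 > 10: kept
  'a': 9 <= 10: removed
Therefore ans = {'e': 18, 'f': 13, 'd': 20}.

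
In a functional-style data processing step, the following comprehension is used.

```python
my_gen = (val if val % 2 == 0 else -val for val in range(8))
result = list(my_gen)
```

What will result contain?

Step 1: For each val in range(8), yield val if even, else -val:
  val=0: even, yield 0
  val=1: odd, yield -1
  val=2: even, yield 2
  val=3: odd, yield -3
  val=4: even, yield 4
  val=5: odd, yield -5
  val=6: even, yield 6
  val=7: odd, yield -7
Therefore result = [0, -1, 2, -3, 4, -5, 6, -7].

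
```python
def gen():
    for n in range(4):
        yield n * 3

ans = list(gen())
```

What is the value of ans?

Step 1: For each n in range(4), yield n * 3:
  n=0: yield 0 * 3 = 0
  n=1: yield 1 * 3 = 3
  n=2: yield 2 * 3 = 6
  n=3: yield 3 * 3 = 9
Therefore ans = [0, 3, 6, 9].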